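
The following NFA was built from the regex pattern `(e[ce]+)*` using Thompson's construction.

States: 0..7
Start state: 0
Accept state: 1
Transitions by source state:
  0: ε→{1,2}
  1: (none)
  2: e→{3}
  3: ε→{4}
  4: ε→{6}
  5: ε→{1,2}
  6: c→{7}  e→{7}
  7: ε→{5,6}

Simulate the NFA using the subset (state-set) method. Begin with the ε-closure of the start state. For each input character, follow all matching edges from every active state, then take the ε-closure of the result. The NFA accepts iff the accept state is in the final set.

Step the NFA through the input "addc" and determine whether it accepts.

Answer: REJECT

Steps:
initial (ε-close {0}): {0,1,2}
'a' @ 1: {}  — dead — no transitions
rest 'ddc' ignored (set empty)
final: {}; accept 1 not in set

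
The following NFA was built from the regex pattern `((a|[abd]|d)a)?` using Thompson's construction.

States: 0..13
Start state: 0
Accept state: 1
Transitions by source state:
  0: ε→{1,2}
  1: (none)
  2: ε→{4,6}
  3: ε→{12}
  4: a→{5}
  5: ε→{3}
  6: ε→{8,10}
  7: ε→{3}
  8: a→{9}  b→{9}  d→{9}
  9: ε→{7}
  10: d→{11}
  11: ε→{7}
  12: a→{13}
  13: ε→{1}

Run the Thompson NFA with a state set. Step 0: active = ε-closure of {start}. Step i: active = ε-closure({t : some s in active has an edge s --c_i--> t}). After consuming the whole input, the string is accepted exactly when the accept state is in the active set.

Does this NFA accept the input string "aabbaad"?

initial (ε-close {0}): {0,1,2,4,6,8,10}
'a' @ 1: {3,5,7,9,12}
'a' @ 2: {1,13}  ✓accept
'b' @ 3: {}  — dead — no transitions
rest 'baad' ignored (set empty)
after full input: {}  (accept=1 not in)

Answer: REJECT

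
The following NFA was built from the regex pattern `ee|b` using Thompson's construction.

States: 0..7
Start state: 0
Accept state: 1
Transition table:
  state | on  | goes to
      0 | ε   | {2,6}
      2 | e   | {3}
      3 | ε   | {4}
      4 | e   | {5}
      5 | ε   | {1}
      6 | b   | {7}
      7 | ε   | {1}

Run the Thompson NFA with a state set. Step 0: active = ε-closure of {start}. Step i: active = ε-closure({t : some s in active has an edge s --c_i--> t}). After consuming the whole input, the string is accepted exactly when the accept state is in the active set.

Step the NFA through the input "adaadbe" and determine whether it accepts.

S₀ = ε-closure({0}) = {0,2,6}
'a' @ 1: {}  — dead — no transitions
rest 'daadbe' ignored (set empty)
final: {}; accept 1 not in set

Answer: REJECT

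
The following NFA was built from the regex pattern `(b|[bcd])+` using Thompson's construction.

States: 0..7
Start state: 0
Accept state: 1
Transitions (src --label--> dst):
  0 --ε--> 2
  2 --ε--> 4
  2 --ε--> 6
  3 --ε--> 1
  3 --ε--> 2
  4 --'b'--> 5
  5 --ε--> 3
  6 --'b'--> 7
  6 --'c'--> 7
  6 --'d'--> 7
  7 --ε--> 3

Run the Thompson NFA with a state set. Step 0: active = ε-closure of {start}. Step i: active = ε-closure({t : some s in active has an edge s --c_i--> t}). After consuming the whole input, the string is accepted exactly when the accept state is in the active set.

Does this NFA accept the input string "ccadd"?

Answer: REJECT

Derivation:
initial (ε-close {0}): {0,2,4,6}
'c' @ 1: {1,2,3,4,6,7}  (accept∈set)
'c' @ 2: {1,2,3,4,6,7}  (accept∈set)
'a' @ 3: {}  — no active states
rest 'dd' ignored (set empty)
final: {}; accept 1 not in set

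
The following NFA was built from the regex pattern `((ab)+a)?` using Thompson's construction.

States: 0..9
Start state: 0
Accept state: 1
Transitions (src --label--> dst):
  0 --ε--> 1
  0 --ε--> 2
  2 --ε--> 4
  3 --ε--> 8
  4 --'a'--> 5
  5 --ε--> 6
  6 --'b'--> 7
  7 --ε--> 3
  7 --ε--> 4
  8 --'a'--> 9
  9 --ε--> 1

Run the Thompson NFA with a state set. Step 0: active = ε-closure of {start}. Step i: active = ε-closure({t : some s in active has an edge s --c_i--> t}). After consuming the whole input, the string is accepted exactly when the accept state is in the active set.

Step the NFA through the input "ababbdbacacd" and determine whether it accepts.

start: ε-closure({0}) = {0,1,2,4}
'a' @ 1: {5,6}
'b' @ 2: {3,4,7,8}
'a' @ 3: {1,5,6,9}  ✓accept
'b' @ 4: {3,4,7,8}
'b' @ 5: {}  — state set empty
rest 'dbacacd' ignored (set empty)
after full input: {}  (accept=1 not in)

Answer: REJECT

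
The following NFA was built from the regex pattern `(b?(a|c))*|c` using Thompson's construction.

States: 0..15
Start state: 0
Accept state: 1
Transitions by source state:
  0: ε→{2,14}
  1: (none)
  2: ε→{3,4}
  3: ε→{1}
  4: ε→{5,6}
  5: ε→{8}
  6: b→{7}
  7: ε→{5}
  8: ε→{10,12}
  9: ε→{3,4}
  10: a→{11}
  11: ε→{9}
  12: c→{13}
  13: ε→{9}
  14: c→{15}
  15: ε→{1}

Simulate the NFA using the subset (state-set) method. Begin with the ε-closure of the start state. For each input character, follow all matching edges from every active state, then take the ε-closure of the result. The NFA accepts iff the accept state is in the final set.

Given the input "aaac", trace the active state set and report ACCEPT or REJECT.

S₀ = ε-closure({0}) = {0,1,2,3,4,5,6,8,10,12,14}
'a' @ 1: {1,3,4,5,6,8,9,10,11,12}  (accept∈set)
'a' @ 2: {1,3,4,5,6,8,9,10,11,12}  (accept∈set)
'a' @ 3: {1,3,4,5,6,8,9,10,11,12}  (accept∈set)
'c' @ 4: {1,3,4,5,6,8,9,10,12,13}  (accept∈set)
final: {1,3,4,5,6,8,9,10,12,13}; accept 1 in set

Answer: ACCEPT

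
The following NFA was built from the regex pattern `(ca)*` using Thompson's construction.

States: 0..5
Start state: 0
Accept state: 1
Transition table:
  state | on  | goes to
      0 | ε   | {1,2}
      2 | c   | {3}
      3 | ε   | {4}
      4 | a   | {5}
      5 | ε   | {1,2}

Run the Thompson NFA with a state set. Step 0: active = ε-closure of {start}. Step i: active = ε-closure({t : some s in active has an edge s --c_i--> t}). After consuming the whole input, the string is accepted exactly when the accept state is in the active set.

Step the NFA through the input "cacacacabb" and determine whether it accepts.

Answer: REJECT

Trace:
initial (ε-close {0}): {0,1,2}
'c' @ 1: {3,4}
'a' @ 2: {1,2,5}  (accept∈set)
'c' @ 3: {3,4}
'a' @ 4: {1,2,5}  (accept∈set)
'c' @ 5: {3,4}
'a' @ 6: {1,2,5}  (accept∈set)
'c' @ 7: {3,4}
'a' @ 8: {1,2,5}  (accept∈set)
'b' @ 9: {}  — dead — no transitions
rest 'b' ignored (set empty)
end set {} — state 1 not in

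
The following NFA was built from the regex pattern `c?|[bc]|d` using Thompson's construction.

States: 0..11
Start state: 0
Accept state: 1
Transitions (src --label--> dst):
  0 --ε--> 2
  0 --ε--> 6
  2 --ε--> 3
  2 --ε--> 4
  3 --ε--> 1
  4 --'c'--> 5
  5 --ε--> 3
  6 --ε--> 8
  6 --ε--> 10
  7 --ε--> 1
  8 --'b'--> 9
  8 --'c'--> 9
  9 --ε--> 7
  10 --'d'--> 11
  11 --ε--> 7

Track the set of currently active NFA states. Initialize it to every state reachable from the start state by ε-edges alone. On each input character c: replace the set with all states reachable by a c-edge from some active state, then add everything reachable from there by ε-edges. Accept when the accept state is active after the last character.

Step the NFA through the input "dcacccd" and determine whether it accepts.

initial (ε-close {0}): {0,1,2,3,4,6,8,10}
'd' @ 1: {1,7,11}  ✓accept
'c' @ 2: {}  — dead — no transitions
rest 'acccd' ignored (set empty)
after full input: {}  (accept=1 not in)

Answer: REJECT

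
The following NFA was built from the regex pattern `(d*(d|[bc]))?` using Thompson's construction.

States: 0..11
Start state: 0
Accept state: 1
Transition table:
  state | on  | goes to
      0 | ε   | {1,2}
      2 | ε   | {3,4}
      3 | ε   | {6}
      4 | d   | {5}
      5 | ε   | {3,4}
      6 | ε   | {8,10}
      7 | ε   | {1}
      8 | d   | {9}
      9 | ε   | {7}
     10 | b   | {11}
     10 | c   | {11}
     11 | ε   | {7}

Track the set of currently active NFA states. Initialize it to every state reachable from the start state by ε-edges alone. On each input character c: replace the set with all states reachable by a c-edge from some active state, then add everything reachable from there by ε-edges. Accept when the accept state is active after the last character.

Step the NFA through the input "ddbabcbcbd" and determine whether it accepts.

Answer: REJECT

Steps:
start: ε-closure({0}) = {0,1,2,3,4,6,8,10}
'd' @ 1: {1,3,4,5,6,7,8,9,10}  ✓accept
'd' @ 2: {1,3,4,5,6,7,8,9,10}  ✓accept
'b' @ 3: {1,7,11}  ✓accept
'a' @ 4: {}  — no active states
rest 'bcbcbd' ignored (set empty)
end set {} — state 1 not in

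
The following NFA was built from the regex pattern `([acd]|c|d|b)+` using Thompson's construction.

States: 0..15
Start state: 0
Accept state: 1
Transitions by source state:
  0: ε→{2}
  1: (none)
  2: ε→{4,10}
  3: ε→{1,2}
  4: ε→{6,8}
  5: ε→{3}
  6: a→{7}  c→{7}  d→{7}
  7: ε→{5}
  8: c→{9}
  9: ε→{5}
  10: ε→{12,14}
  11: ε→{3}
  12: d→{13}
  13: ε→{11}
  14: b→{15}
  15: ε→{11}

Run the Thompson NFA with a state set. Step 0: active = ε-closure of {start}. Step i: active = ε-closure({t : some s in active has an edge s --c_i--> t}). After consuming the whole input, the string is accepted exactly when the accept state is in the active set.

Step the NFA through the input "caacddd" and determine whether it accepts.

start: ε-closure({0}) = {0,2,4,6,8,10,12,14}
'c' @ 1: {1,2,3,4,5,6,7,8,9,10,12,14}  [accepting]
'a' @ 2: {1,2,3,4,5,6,7,8,10,12,14}  [accepting]
'a' @ 3: {1,2,3,4,5,6,7,8,10,12,14}  [accepting]
'c' @ 4: {1,2,3,4,5,6,7,8,9,10,12,14}  [accepting]
'd' @ 5: {1,2,3,4,5,6,7,8,10,11,12,13,14}  [accepting]
'd' @ 6: {1,2,3,4,5,6,7,8,10,11,12,13,14}  [accepting]
'd' @ 7: {1,2,3,4,5,6,7,8,10,11,12,13,14}  [accepting]
end set {1,2,3,4,5,6,7,8,10,11,12,13,14} — state 1 in

Answer: ACCEPT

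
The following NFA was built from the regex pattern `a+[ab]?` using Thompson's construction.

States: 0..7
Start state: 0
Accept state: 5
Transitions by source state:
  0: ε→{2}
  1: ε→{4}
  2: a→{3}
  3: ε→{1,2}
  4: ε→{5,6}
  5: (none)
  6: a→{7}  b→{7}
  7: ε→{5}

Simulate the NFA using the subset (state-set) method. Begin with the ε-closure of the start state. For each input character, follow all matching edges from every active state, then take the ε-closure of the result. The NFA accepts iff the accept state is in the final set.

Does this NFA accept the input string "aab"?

Answer: ACCEPT

Steps:
S₀ = ε-closure({0}) = {0,2}
'a' @ 1: {1,2,3,4,5,6}  [accepting]
'a' @ 2: {1,2,3,4,5,6,7}  [accepting]
'b' @ 3: {5,7}  [accepting]
after full input: {5,7}  (accept=5 in)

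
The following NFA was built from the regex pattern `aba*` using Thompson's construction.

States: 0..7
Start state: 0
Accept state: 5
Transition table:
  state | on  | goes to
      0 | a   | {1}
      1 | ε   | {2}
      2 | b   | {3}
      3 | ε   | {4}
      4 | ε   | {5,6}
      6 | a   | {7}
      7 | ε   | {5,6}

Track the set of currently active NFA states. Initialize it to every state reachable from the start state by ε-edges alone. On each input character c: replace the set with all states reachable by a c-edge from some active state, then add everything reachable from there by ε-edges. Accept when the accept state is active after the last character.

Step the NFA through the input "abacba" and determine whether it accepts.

S₀ = ε-closure({0}) = {0}
'a' @ 1: {1,2}
'b' @ 2: {3,4,5,6}  (accept∈set)
'a' @ 3: {5,6,7}  (accept∈set)
'c' @ 4: {}  — no active states
rest 'ba' ignored (set empty)
end set {} — state 5 not in

Answer: REJECT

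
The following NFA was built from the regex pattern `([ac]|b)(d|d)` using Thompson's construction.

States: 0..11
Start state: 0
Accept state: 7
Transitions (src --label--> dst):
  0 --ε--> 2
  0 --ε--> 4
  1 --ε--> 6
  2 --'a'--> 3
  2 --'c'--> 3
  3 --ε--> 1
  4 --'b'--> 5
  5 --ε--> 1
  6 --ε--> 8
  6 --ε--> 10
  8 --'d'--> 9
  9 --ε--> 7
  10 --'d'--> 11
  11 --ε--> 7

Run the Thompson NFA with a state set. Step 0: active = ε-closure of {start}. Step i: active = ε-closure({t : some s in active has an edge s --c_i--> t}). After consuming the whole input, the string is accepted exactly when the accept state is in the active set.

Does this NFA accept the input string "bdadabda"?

initial (ε-close {0}): {0,2,4}
'b' @ 1: {1,5,6,8,10}
'd' @ 2: {7,9,11}  ✓accept
'a' @ 3: {}  — state set empty
rest 'dabda' ignored (set empty)
end set {} — state 7 not in

Answer: REJECT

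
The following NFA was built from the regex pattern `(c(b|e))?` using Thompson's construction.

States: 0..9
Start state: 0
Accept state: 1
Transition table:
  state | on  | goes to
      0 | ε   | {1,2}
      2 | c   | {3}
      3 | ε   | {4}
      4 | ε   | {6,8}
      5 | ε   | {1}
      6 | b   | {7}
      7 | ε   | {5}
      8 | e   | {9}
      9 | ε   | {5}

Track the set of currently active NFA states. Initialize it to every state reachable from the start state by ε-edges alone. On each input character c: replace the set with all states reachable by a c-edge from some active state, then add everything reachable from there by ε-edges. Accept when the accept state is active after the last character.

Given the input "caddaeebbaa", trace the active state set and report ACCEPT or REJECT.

start: ε-closure({0}) = {0,1,2}
'c' @ 1: {3,4,6,8}
'a' @ 2: {}  — state set empty
rest 'ddaeebbaa' ignored (set empty)
after full input: {}  (accept=1 not in)

Answer: REJECT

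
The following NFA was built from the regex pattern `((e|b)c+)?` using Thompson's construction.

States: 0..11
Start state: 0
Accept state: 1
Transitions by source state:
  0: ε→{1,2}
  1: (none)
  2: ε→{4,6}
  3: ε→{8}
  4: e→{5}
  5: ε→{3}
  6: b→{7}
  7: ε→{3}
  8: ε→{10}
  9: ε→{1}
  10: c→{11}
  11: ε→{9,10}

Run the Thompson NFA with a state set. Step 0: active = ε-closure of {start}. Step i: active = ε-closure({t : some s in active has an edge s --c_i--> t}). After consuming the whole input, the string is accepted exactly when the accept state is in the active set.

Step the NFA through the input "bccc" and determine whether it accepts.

Answer: ACCEPT

Steps:
S₀ = ε-closure({0}) = {0,1,2,4,6}
'b' @ 1: {3,7,8,10}
'c' @ 2: {1,9,10,11}  (accept∈set)
'c' @ 3: {1,9,10,11}  (accept∈set)
'c' @ 4: {1,9,10,11}  (accept∈set)
after full input: {1,9,10,11}  (accept=1 in)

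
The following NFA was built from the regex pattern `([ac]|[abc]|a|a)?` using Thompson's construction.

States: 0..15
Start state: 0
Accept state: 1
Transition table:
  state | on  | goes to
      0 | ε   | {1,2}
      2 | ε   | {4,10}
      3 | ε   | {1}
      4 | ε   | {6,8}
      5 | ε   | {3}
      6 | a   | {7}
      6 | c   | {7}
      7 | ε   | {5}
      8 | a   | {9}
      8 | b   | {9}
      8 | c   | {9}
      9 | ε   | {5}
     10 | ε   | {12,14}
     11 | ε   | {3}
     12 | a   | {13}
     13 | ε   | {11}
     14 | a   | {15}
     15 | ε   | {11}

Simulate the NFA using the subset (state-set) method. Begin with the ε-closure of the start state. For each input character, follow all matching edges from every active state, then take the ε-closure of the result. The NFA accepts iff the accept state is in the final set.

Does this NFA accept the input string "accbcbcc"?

Answer: REJECT

Derivation:
S₀ = ε-closure({0}) = {0,1,2,4,6,8,10,12,14}
'a' @ 1: {1,3,5,7,9,11,13,15}  ✓accept
'c' @ 2: {}  — no active states
rest 'cbcbcc' ignored (set empty)
after full input: {}  (accept=1 not in)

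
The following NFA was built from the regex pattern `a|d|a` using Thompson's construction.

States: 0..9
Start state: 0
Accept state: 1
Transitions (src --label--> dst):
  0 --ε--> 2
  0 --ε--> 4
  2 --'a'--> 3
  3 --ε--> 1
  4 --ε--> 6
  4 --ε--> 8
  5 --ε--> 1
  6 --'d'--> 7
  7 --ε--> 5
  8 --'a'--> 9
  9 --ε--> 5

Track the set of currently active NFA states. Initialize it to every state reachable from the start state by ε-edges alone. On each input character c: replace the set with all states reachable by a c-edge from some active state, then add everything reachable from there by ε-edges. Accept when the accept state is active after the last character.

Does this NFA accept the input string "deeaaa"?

start: ε-closure({0}) = {0,2,4,6,8}
'd' @ 1: {1,5,7}  (accept∈set)
'e' @ 2: {}  — no active states
rest 'eaaa' ignored (set empty)
after full input: {}  (accept=1 not in)

Answer: REJECT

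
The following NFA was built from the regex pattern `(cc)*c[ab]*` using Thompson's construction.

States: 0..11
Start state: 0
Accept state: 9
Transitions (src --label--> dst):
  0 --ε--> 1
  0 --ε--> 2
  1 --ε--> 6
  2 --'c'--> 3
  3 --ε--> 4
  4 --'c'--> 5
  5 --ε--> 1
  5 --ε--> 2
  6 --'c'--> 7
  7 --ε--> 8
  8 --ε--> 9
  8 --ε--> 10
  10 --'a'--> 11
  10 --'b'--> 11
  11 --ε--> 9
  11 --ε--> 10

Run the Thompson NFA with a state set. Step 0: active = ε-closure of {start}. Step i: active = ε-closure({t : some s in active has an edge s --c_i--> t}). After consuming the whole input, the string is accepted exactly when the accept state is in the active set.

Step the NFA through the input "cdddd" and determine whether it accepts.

Answer: REJECT

Trace:
initial (ε-close {0}): {0,1,2,6}
'c' @ 1: {3,4,7,8,9,10}  ✓accept
'd' @ 2: {}  — dead — no transitions
rest 'ddd' ignored (set empty)
after full input: {}  (accept=9 not in)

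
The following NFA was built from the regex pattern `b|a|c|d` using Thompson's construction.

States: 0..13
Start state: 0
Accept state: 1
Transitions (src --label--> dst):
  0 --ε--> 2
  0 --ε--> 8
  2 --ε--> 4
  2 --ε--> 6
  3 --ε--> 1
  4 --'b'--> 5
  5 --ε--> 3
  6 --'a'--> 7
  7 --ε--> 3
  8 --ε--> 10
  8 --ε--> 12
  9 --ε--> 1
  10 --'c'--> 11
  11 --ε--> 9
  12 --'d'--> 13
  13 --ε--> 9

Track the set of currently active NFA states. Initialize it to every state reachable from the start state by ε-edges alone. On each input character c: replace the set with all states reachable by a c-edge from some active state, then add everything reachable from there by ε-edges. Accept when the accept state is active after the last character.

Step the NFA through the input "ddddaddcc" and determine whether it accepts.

Answer: REJECT

Steps:
initial (ε-close {0}): {0,2,4,6,8,10,12}
'd' @ 1: {1,9,13}  (accept∈set)
'd' @ 2: {}  — state set empty
rest 'ddaddcc' ignored (set empty)
final: {}; accept 1 not in set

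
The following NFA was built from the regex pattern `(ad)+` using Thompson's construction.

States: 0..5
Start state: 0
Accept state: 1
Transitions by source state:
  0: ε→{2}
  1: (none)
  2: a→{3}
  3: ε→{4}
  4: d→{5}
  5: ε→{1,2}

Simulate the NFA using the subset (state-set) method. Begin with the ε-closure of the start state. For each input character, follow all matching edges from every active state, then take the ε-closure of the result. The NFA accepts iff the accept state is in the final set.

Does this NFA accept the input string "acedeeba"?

Answer: REJECT

Steps:
initial (ε-close {0}): {0,2}
'a' @ 1: {3,4}
'c' @ 2: {}  — dead — no transitions
rest 'edeeba' ignored (set empty)
end set {} — state 1 not in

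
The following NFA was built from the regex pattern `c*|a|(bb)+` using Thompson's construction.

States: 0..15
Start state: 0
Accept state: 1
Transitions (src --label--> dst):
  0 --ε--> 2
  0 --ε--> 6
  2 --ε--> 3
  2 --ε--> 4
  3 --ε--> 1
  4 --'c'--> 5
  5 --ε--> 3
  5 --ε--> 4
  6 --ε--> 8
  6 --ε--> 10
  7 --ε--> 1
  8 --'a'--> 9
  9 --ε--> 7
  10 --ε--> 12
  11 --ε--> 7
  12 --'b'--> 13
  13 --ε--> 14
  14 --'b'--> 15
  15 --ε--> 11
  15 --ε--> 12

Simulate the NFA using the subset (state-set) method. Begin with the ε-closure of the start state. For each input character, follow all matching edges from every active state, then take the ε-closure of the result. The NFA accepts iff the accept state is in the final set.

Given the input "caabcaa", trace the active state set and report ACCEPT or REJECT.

Answer: REJECT

Trace:
S₀ = ε-closure({0}) = {0,1,2,3,4,6,8,10,12}
'c' @ 1: {1,3,4,5}  [accepting]
'a' @ 2: {}  — dead — no transitions
rest 'abcaa' ignored (set empty)
after full input: {}  (accept=1 not in)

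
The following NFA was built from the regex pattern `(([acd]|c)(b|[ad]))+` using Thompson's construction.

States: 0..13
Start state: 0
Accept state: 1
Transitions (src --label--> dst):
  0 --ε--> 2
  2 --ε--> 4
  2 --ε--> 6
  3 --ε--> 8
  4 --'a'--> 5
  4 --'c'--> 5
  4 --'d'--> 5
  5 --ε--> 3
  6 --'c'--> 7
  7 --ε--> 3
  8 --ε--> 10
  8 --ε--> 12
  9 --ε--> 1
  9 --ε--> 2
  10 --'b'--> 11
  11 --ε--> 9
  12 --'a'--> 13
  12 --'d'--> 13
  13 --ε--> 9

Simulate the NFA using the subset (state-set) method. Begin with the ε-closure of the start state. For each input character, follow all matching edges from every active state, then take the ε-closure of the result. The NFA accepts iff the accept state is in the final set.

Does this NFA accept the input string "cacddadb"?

S₀ = ε-closure({0}) = {0,2,4,6}
'c' @ 1: {3,5,7,8,10,12}
'a' @ 2: {1,2,4,6,9,13}  ✓accept
'c' @ 3: {3,5,7,8,10,12}
'd' @ 4: {1,2,4,6,9,13}  ✓accept
'd' @ 5: {3,5,8,10,12}
'a' @ 6: {1,2,4,6,9,13}  ✓accept
'd' @ 7: {3,5,8,10,12}
'b' @ 8: {1,2,4,6,9,11}  ✓accept
after full input: {1,2,4,6,9,11}  (accept=1 in)

Answer: ACCEPT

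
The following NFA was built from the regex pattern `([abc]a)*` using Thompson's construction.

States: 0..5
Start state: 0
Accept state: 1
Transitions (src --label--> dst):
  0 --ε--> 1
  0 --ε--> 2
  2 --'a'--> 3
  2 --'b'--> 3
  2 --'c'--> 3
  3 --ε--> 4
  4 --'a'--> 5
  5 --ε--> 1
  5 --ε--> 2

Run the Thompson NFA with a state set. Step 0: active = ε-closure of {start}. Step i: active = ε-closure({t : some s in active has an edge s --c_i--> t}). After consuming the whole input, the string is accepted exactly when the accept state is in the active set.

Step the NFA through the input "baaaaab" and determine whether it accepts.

initial (ε-close {0}): {0,1,2}
'b' @ 1: {3,4}
'a' @ 2: {1,2,5}  ✓accept
'a' @ 3: {3,4}
'a' @ 4: {1,2,5}  ✓accept
'a' @ 5: {3,4}
'a' @ 6: {1,2,5}  ✓accept
'b' @ 7: {3,4}
final: {3,4}; accept 1 not in set

Answer: REJECT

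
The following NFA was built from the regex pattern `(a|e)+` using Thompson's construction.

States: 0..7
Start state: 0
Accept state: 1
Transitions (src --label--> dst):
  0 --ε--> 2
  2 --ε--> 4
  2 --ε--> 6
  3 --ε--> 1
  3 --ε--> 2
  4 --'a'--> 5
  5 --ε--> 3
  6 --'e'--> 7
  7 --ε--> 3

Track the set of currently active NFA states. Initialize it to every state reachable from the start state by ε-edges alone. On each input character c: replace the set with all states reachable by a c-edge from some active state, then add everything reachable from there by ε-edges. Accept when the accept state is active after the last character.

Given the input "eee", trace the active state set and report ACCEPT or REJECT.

Answer: ACCEPT

Steps:
start: ε-closure({0}) = {0,2,4,6}
'e' @ 1: {1,2,3,4,6,7}  (accept∈set)
'e' @ 2: {1,2,3,4,6,7}  (accept∈set)
'e' @ 3: {1,2,3,4,6,7}  (accept∈set)
after full input: {1,2,3,4,6,7}  (accept=1 in)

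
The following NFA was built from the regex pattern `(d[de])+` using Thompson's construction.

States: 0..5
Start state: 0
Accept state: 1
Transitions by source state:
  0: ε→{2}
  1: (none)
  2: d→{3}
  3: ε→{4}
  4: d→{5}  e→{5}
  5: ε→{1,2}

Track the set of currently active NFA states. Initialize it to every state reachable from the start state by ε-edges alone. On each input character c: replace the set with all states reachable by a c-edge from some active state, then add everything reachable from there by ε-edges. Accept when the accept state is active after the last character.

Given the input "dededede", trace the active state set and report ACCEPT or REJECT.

Answer: ACCEPT

Derivation:
initial (ε-close {0}): {0,2}
'd' @ 1: {3,4}
'e' @ 2: {1,2,5}  (accept∈set)
'd' @ 3: {3,4}
'e' @ 4: {1,2,5}  (accept∈set)
'd' @ 5: {3,4}
'e' @ 6: {1,2,5}  (accept∈set)
'd' @ 7: {3,4}
'e' @ 8: {1,2,5}  (accept∈set)
after full input: {1,2,5}  (accept=1 in)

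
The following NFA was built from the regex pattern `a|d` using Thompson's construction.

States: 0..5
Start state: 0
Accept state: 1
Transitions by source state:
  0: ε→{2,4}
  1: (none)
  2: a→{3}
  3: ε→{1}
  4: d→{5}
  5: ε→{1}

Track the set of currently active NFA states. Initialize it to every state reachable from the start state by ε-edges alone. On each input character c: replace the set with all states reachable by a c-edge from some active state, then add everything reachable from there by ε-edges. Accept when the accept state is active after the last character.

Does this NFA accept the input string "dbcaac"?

Answer: REJECT

Trace:
S₀ = ε-closure({0}) = {0,2,4}
'd' @ 1: {1,5}  (accept∈set)
'b' @ 2: {}  — state set empty
rest 'caac' ignored (set empty)
after full input: {}  (accept=1 not in)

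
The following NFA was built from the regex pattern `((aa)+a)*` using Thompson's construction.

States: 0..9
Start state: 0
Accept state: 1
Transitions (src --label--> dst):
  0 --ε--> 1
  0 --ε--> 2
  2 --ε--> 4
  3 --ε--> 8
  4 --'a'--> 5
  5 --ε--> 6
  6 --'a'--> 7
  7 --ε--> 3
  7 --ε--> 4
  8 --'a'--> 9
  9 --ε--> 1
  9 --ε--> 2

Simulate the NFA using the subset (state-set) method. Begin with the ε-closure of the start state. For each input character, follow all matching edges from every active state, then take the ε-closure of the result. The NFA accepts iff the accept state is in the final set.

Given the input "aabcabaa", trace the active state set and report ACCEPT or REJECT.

start: ε-closure({0}) = {0,1,2,4}
'a' @ 1: {5,6}
'a' @ 2: {3,4,7,8}
'b' @ 3: {}  — no active states
rest 'cabaa' ignored (set empty)
after full input: {}  (accept=1 not in)

Answer: REJECT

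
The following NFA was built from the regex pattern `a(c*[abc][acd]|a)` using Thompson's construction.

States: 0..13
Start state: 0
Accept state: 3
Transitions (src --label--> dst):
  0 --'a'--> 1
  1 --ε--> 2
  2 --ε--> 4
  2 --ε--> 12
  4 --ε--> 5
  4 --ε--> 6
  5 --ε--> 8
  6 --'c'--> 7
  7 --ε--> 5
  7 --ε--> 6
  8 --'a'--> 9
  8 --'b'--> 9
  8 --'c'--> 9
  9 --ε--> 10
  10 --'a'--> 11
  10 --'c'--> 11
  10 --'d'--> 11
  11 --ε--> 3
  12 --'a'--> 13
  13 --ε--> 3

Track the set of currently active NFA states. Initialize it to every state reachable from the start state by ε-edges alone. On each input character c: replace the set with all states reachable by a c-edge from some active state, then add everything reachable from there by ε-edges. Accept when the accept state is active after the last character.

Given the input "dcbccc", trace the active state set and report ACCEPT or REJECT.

Answer: REJECT

Trace:
S₀ = ε-closure({0}) = {0}
'd' @ 1: {}  — state set empty
rest 'cbccc' ignored (set empty)
end set {} — state 3 not in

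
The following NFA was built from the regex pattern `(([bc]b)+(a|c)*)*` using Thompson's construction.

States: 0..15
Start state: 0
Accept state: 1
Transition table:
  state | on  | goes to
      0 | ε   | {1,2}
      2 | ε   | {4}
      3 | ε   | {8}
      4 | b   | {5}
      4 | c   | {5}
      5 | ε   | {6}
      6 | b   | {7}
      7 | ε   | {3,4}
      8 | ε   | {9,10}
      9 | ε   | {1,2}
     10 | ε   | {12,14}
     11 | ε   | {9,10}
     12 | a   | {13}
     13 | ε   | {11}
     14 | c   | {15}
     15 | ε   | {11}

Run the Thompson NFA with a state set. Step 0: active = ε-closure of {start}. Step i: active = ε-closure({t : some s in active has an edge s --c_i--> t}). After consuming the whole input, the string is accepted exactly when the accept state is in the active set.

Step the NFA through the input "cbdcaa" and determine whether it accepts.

initial (ε-close {0}): {0,1,2,4}
'c' @ 1: {5,6}
'b' @ 2: {1,2,3,4,7,8,9,10,12,14}  (accept∈set)
'd' @ 3: {}  — dead — no transitions
rest 'caa' ignored (set empty)
final: {}; accept 1 not in set

Answer: REJECT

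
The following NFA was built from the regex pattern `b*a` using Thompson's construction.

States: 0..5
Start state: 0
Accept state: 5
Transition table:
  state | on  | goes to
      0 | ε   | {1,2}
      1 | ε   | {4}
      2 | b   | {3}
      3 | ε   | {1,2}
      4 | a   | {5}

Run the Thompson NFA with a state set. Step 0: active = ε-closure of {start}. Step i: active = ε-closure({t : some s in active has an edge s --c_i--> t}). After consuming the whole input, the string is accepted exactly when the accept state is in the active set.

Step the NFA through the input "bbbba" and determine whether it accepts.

start: ε-closure({0}) = {0,1,2,4}
'b' @ 1: {1,2,3,4}
'b' @ 2: {1,2,3,4}
'b' @ 3: {1,2,3,4}
'b' @ 4: {1,2,3,4}
'a' @ 5: {5}  (accept∈set)
end set {5} — state 5 in

Answer: ACCEPT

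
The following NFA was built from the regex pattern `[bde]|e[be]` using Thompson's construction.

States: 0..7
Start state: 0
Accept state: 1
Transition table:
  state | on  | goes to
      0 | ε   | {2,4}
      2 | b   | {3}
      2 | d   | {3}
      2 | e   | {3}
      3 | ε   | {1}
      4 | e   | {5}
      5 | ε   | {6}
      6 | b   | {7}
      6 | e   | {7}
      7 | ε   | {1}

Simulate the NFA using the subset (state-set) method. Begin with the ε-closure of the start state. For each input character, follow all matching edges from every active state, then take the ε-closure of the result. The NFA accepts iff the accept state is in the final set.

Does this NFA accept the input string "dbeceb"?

Answer: REJECT

Steps:
initial (ε-close {0}): {0,2,4}
'd' @ 1: {1,3}  (accept∈set)
'b' @ 2: {}  — state set empty
rest 'eceb' ignored (set empty)
after full input: {}  (accept=1 not in)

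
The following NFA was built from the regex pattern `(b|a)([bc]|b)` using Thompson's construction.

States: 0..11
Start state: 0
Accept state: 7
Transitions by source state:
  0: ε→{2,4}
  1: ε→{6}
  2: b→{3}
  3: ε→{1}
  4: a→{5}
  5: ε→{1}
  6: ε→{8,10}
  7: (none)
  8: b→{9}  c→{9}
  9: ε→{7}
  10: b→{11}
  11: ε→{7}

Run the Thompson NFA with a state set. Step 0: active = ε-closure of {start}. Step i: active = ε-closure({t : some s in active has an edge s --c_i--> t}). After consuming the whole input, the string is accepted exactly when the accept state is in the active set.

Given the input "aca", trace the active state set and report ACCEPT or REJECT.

start: ε-closure({0}) = {0,2,4}
'a' @ 1: {1,5,6,8,10}
'c' @ 2: {7,9}  (accept∈set)
'a' @ 3: {}  — no active states
end set {} — state 7 not in

Answer: REJECT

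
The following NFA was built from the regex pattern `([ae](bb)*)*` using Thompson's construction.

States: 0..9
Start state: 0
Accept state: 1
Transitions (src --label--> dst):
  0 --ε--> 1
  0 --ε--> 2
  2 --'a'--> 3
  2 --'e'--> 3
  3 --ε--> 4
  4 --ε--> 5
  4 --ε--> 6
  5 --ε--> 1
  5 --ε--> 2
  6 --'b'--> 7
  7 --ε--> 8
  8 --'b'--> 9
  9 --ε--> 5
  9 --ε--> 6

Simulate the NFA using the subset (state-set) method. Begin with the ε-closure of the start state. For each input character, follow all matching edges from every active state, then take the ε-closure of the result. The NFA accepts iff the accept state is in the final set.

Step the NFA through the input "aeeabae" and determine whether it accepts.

Answer: REJECT

Trace:
S₀ = ε-closure({0}) = {0,1,2}
'a' @ 1: {1,2,3,4,5,6}  [accepting]
'e' @ 2: {1,2,3,4,5,6}  [accepting]
'e' @ 3: {1,2,3,4,5,6}  [accepting]
'a' @ 4: {1,2,3,4,5,6}  [accepting]
'b' @ 5: {7,8}
'a' @ 6: {}  — dead — no transitions
rest 'e' ignored (set empty)
end set {} — state 1 not in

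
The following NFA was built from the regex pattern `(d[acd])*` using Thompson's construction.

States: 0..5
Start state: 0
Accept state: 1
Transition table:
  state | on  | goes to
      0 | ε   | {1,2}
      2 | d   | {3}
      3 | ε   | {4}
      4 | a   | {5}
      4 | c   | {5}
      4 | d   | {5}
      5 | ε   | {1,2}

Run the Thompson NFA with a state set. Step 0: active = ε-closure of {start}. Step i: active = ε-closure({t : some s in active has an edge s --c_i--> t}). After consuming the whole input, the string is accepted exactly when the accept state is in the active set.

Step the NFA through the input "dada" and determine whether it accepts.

Answer: ACCEPT

Derivation:
S₀ = ε-closure({0}) = {0,1,2}
'd' @ 1: {3,4}
'a' @ 2: {1,2,5}  ✓accept
'd' @ 3: {3,4}
'a' @ 4: {1,2,5}  ✓accept
end set {1,2,5} — state 1 in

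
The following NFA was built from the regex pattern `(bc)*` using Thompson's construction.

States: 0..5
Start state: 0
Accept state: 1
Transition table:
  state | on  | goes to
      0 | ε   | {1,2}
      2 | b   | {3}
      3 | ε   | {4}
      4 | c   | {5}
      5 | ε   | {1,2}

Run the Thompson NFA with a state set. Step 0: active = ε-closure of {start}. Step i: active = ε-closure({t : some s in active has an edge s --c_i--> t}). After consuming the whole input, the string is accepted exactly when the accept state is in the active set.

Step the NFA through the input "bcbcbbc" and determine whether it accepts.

initial (ε-close {0}): {0,1,2}
'b' @ 1: {3,4}
'c' @ 2: {1,2,5}  [accepting]
'b' @ 3: {3,4}
'c' @ 4: {1,2,5}  [accepting]
'b' @ 5: {3,4}
'b' @ 6: {}  — no active states
rest 'c' ignored (set empty)
end set {} — state 1 not in

Answer: REJECT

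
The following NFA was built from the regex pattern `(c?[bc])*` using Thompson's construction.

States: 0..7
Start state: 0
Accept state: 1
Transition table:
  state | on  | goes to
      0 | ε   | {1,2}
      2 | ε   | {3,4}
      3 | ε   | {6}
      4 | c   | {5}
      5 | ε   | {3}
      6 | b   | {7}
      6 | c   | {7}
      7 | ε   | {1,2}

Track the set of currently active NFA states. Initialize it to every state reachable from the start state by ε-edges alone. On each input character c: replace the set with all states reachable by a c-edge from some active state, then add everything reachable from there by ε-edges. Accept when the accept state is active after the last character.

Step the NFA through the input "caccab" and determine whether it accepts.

Answer: REJECT

Steps:
start: ε-closure({0}) = {0,1,2,3,4,6}
'c' @ 1: {1,2,3,4,5,6,7}  (accept∈set)
'a' @ 2: {}  — dead — no transitions
rest 'ccab' ignored (set empty)
final: {}; accept 1 not in set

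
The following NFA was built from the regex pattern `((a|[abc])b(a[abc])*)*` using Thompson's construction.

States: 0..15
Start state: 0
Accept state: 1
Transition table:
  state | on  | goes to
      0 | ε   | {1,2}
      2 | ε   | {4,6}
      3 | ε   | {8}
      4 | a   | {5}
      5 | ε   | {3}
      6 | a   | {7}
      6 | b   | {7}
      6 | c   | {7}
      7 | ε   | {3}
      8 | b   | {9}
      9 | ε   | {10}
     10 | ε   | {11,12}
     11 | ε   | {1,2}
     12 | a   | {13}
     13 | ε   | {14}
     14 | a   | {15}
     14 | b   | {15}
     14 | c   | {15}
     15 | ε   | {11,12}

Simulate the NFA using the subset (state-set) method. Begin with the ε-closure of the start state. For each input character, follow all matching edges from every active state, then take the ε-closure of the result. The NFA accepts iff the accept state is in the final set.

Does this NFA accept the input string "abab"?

S₀ = ε-closure({0}) = {0,1,2,4,6}
'a' @ 1: {3,5,7,8}
'b' @ 2: {1,2,4,6,9,10,11,12}  (accept∈set)
'a' @ 3: {3,5,7,8,13,14}
'b' @ 4: {1,2,4,6,9,10,11,12,15}  (accept∈set)
after full input: {1,2,4,6,9,10,11,12,15}  (accept=1 in)

Answer: ACCEPT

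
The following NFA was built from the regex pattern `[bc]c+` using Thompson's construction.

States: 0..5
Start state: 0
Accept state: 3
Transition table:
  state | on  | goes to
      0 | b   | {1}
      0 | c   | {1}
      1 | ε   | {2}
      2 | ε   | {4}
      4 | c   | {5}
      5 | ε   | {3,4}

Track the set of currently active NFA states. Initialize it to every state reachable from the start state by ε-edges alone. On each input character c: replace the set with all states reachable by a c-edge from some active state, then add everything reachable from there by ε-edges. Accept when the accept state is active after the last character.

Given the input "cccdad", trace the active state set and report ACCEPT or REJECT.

initial (ε-close {0}): {0}
'c' @ 1: {1,2,4}
'c' @ 2: {3,4,5}  (accept∈set)
'c' @ 3: {3,4,5}  (accept∈set)
'd' @ 4: {}  — no active states
rest 'ad' ignored (set empty)
final: {}; accept 3 not in set

Answer: REJECT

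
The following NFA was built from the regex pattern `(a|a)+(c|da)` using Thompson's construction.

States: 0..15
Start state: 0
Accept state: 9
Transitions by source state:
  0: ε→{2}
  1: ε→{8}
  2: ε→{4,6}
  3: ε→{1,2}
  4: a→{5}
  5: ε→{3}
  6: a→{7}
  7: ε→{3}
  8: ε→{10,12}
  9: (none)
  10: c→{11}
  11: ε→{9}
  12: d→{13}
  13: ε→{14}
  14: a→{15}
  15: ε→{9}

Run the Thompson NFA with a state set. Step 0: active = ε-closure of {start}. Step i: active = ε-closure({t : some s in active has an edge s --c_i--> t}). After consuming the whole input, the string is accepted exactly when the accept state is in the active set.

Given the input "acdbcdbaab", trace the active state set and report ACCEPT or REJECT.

S₀ = ε-closure({0}) = {0,2,4,6}
'a' @ 1: {1,2,3,4,5,6,7,8,10,12}
'c' @ 2: {9,11}  [accepting]
'd' @ 3: {}  — state set empty
rest 'bcdbaab' ignored (set empty)
end set {} — state 9 not in

Answer: REJECT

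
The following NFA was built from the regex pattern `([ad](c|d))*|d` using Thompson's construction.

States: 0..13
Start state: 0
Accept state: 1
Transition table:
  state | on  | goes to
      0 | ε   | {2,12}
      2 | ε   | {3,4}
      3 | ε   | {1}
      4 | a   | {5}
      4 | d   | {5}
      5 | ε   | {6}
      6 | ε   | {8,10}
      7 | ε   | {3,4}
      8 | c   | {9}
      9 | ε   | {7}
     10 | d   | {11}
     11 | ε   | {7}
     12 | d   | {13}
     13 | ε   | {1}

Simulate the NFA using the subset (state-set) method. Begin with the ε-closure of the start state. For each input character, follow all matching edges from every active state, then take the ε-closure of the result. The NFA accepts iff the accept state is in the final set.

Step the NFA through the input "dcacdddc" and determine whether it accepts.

S₀ = ε-closure({0}) = {0,1,2,3,4,12}
'd' @ 1: {1,5,6,8,10,13}  (accept∈set)
'c' @ 2: {1,3,4,7,9}  (accept∈set)
'a' @ 3: {5,6,8,10}
'c' @ 4: {1,3,4,7,9}  (accept∈set)
'd' @ 5: {5,6,8,10}
'd' @ 6: {1,3,4,7,11}  (accept∈set)
'd' @ 7: {5,6,8,10}
'c' @ 8: {1,3,4,7,9}  (accept∈set)
end set {1,3,4,7,9} — state 1 in

Answer: ACCEPT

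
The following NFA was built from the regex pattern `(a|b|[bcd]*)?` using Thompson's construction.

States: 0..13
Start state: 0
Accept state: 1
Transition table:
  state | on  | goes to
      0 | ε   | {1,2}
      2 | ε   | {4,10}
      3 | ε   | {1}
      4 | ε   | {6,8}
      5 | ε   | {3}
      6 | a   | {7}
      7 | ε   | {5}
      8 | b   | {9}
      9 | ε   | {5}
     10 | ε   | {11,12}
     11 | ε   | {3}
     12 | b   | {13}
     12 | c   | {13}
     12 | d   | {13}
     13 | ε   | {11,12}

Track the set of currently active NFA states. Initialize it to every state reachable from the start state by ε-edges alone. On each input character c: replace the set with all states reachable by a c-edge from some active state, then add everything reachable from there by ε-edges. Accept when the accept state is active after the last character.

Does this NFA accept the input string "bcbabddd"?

Answer: REJECT

Steps:
S₀ = ε-closure({0}) = {0,1,2,3,4,6,8,10,11,12}
'b' @ 1: {1,3,5,9,11,12,13}  (accept∈set)
'c' @ 2: {1,3,11,12,13}  (accept∈set)
'b' @ 3: {1,3,11,12,13}  (accept∈set)
'a' @ 4: {}  — state set empty
rest 'bddd' ignored (set empty)
after full input: {}  (accept=1 not in)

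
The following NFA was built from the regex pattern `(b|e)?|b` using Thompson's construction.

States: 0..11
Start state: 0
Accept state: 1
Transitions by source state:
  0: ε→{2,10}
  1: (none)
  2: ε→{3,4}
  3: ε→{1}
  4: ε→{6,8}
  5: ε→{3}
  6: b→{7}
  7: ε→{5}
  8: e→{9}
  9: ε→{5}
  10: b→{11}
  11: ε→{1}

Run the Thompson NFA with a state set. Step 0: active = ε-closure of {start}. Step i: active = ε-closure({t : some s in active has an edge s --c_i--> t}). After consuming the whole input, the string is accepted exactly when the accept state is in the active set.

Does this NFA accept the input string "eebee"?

start: ε-closure({0}) = {0,1,2,3,4,6,8,10}
'e' @ 1: {1,3,5,9}  ✓accept
'e' @ 2: {}  — dead — no transitions
rest 'bee' ignored (set empty)
end set {} — state 1 not in

Answer: REJECT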